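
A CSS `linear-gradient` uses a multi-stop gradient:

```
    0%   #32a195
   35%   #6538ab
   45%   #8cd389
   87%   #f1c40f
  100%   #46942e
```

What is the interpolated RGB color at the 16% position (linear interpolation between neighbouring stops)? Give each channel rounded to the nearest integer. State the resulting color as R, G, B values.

(73, 113, 159)

16% lies between the 0% and 35% stops, so the local fraction is t = (16 − 0)/(35 − 0) = 16/35 ≈ 0.4571.
#32a195 → (50, 161, 149); #6538ab → (101, 56, 171).
R = 50 + 0.4571 × (101 − 50) = 73.312 → 73
G = 161 + 0.4571 × (56 − 161) = 113.005 → 113
B = 149 + 0.4571 × (171 − 149) = 159.056 → 159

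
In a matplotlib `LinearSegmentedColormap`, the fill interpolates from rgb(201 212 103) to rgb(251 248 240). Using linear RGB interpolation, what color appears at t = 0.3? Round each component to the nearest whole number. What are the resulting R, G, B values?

(216, 223, 144)

R = 201 + 0.3 × (251 − 201) = 201 + 0.3 × 50 = 216 → 216
G = 212 + 0.3 × (248 − 212) = 212 + 0.3 × 36 = 222.8 → 223
B = 103 + 0.3 × (240 − 103) = 103 + 0.3 × 137 = 144.1 → 144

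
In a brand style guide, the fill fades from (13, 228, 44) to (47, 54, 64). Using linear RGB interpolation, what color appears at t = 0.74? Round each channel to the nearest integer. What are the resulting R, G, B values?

R = 13 + 0.74 × (47 − 13) = 13 + 0.74 × 34 = 38.16 → 38
G = 228 + 0.74 × (54 − 228) = 228 + 0.74 × -174 = 99.24 → 99
B = 44 + 0.74 × (64 − 44) = 44 + 0.74 × 20 = 58.8 → 59
So the blended color is (38, 99, 59), about #26633b.

(38, 99, 59)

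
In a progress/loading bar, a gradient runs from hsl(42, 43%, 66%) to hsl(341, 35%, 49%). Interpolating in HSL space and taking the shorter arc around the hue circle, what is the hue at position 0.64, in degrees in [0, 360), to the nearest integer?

Hue: 341 − 42 = 299°, but |299| > 180 so the shorter arc goes the other way: Δh = 299 − 360 = -61°.
H = 42 + 0.64 × (-61) = 2.96 → 3°

3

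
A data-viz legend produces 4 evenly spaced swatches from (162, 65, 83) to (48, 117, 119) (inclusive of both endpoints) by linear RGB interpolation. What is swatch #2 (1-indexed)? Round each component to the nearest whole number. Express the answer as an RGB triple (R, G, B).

With 4 swatches and endpoints inclusive, swatch 2 sits at t = (2 − 1)/(4 − 1) = 1/3 ≈ 0.3333.
R = 162 + 0.3333 × (48 − 162) = 124.004 → 124
G = 65 + 0.3333 × (117 − 65) = 82.332 → 82
B = 83 + 0.3333 × (119 − 83) = 94.999 → 95

(124, 82, 95)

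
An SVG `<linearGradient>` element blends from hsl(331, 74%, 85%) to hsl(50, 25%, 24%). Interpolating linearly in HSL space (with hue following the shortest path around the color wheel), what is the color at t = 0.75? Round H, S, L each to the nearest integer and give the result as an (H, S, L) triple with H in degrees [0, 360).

(30, 37, 39)

Hue: 50 − 331 = -281°, but |-281| > 180 so the shorter arc goes the other way: Δh = -281 + 360 = 79°.
H = 331 + 0.75 × (79) = 390.25 → 390 → 390 mod 360 = 30°
S = 74 + 0.75 × (25 − 74) = 37.25 → 37%
L = 85 + 0.75 × (24 − 85) = 39.25 → 39%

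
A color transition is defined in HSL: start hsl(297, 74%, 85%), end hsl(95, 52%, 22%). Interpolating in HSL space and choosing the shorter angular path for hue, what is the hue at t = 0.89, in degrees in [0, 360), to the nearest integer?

Hue: 95 − 297 = -202°, but |-202| > 180 so the shorter arc goes the other way: Δh = -202 + 360 = 158°.
H = 297 + 0.89 × (158) = 437.62 → 438 → 438 mod 360 = 78°

78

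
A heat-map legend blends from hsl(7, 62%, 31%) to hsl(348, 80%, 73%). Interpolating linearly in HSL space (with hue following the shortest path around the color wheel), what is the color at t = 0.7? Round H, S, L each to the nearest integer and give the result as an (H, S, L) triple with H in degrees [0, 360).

Hue: 348 − 7 = 341°, but |341| > 180 so the shorter arc goes the other way: Δh = 341 − 360 = -19°.
H = 7 + 0.7 × (-19) = -6.3 → -6 → -6 mod 360 = 354°
S = 62 + 0.7 × (80 − 62) = 74.6 → 75%
L = 31 + 0.7 × (73 − 31) = 60.4 → 60%

(354, 75, 60)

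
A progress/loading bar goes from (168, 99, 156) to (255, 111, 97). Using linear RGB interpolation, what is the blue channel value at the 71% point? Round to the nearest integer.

B = 156 + 0.71 × (97 − 156) = 114.11 → 114

114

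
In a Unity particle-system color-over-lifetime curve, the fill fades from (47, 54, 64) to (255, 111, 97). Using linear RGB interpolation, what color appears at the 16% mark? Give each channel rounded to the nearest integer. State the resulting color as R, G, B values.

(80, 63, 69)

16% corresponds to t = 0.16.
R = 47 + 0.16 × (255 − 47) = 47 + 0.16 × 208 = 80.28 → 80
G = 54 + 0.16 × (111 − 54) = 54 + 0.16 × 57 = 63.12 → 63
B = 64 + 0.16 × (97 − 64) = 64 + 0.16 × 33 = 69.28 → 69
So the blended color is (80, 63, 69), about #503f45.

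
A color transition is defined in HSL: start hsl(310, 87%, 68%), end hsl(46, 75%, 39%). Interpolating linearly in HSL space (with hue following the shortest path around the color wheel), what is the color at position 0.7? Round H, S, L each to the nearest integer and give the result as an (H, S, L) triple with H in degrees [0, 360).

(17, 79, 48)

Hue: 46 − 310 = -264°, but |-264| > 180 so the shorter arc goes the other way: Δh = -264 + 360 = 96°.
H = 310 + 0.7 × (96) = 377.2 → 377 → 377 mod 360 = 17°
S = 87 + 0.7 × (75 − 87) = 78.6 → 79%
L = 68 + 0.7 × (39 − 68) = 47.7 → 48%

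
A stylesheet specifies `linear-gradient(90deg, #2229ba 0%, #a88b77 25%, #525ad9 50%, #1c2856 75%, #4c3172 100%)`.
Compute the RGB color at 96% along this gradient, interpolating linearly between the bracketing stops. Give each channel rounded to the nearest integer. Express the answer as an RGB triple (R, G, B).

(68, 48, 110)

96% lies between the 75% and 100% stops, so the local fraction is t = (96 − 75)/(100 − 75) = 21/25 ≈ 0.84.
#1c2856 → (28, 40, 86); #4c3172 → (76, 49, 114).
R = 28 + 0.84 × (76 − 28) = 68.32 → 68
G = 40 + 0.84 × (49 − 40) = 47.56 → 48
B = 86 + 0.84 × (114 − 86) = 109.52 → 110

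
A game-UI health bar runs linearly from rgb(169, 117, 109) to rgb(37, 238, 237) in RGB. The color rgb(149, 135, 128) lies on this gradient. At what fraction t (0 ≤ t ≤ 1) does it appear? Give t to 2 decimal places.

0.15

Invert the lerp on the R channel (largest span, 132): t = (149 − 169) / (37 − 169) = -20/-132 = 0.15152.
Check on G: (135 − 117)/(238 − 117) = 0.1488 ✓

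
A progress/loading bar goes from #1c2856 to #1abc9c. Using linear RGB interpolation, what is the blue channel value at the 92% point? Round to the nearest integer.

150

B₁ = 86 (from #1c2856), B₂ = 156 (from #1abc9c).
B = 86 + 0.92 × (156 − 86) = 150.4 → 150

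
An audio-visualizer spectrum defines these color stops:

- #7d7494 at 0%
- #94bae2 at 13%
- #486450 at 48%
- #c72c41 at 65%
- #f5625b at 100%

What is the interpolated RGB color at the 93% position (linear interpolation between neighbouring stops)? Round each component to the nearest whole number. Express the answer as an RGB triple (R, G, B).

(236, 87, 86)

93% lies between the 65% and 100% stops, so the local fraction is t = (93 − 65)/(100 − 65) = 28/35 ≈ 0.8.
#c72c41 → (199, 44, 65); #f5625b → (245, 98, 91).
R = 199 + 0.8 × (245 − 199) = 235.8 → 236
G = 44 + 0.8 × (98 − 44) = 87.2 → 87
B = 65 + 0.8 × (91 − 65) = 85.8 → 86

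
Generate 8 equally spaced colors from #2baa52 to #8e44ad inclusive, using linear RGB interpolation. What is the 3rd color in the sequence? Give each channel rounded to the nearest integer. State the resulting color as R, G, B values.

(71, 141, 108)

With 8 swatches and endpoints inclusive, swatch 3 sits at t = (3 − 1)/(8 − 1) = 2/7 ≈ 0.2857.
#2baa52 → (43, 170, 82); #8e44ad → (142, 68, 173).
R = 43 + 0.2857 × (142 − 43) = 71.284 → 71
G = 170 + 0.2857 × (68 − 170) = 140.859 → 141
B = 82 + 0.2857 × (173 − 82) = 107.999 → 108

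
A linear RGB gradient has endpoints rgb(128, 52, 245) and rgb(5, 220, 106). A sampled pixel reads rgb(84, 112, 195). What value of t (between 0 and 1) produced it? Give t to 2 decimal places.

Invert the lerp on the G channel (largest span, 168): t = (112 − 52) / (220 − 52) = 60/168 = 0.35714.
Check on R: (84 − 128)/(5 − 128) = 0.3577 ✓

0.36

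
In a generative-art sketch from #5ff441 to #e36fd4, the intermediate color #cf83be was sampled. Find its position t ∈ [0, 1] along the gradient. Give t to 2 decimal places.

Invert the lerp on the B channel (largest span, 147): t = (190 − 65) / (212 − 65) = 125/147 = 0.85034.
Check on R: (207 − 95)/(227 − 95) = 0.8485 ✓

0.85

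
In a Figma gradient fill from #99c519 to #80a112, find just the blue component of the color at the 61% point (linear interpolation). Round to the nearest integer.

B₁ = 25 (from #99c519), B₂ = 18 (from #80a112).
B = 25 + 0.61 × (18 − 25) = 20.73 → 21

21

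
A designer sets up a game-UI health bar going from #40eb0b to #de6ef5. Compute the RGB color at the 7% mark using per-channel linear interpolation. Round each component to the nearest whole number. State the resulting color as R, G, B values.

#40eb0b → (64, 235, 11); #de6ef5 → (222, 110, 245).
7% corresponds to t = 0.07.
R = 64 + 0.07 × (222 − 64) = 64 + 0.07 × 158 = 75.06 → 75
G = 235 + 0.07 × (110 − 235) = 235 + 0.07 × -125 = 226.25 → 226
B = 11 + 0.07 × (245 − 11) = 11 + 0.07 × 234 = 27.38 → 27
So the blended color is (75, 226, 27), about #4be21b.

(75, 226, 27)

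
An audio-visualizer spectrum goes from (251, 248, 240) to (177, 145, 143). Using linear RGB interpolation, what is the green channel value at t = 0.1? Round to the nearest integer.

G = 248 + 0.1 × (145 − 248) = 237.7 → 238

238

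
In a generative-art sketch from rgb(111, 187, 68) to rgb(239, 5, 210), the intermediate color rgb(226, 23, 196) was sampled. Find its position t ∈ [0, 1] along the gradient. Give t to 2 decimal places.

Invert the lerp on the G channel (largest span, 182): t = (23 − 187) / (5 − 187) = -164/-182 = 0.9011.
Check on R: (226 − 111)/(239 − 111) = 0.8984 ✓

0.90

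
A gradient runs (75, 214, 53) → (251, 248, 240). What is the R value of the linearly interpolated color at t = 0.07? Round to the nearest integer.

R = 75 + 0.07 × (251 − 75) = 87.32 → 87

87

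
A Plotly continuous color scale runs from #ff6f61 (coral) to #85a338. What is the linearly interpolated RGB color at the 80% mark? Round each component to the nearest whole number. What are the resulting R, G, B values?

#ff6f61 → (255, 111, 97); #85a338 → (133, 163, 56).
80% corresponds to t = 0.8.
R = 255 + 0.8 × (133 − 255) = 255 + 0.8 × -122 = 157.4 → 157
G = 111 + 0.8 × (163 − 111) = 111 + 0.8 × 52 = 152.6 → 153
B = 97 + 0.8 × (56 − 97) = 97 + 0.8 × -41 = 64.2 → 64
So the blended color is (157, 153, 64), about #9d9940.

(157, 153, 64)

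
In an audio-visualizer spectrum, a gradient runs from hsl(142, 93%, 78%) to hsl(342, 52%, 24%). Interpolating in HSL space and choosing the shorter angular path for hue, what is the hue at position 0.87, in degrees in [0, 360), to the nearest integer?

Hue: 342 − 142 = 200°, but |200| > 180 so the shorter arc goes the other way: Δh = 200 − 360 = -160°.
H = 142 + 0.87 × (-160) = 2.8 → 3°

3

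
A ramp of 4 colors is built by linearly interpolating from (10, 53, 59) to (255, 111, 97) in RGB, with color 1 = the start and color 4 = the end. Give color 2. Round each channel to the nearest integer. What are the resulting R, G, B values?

With 4 swatches and endpoints inclusive, swatch 2 sits at t = (2 − 1)/(4 − 1) = 1/3 ≈ 0.3333.
R = 10 + 0.3333 × (255 − 10) = 91.658 → 92
G = 53 + 0.3333 × (111 − 53) = 72.331 → 72
B = 59 + 0.3333 × (97 − 59) = 71.665 → 72

(92, 72, 72)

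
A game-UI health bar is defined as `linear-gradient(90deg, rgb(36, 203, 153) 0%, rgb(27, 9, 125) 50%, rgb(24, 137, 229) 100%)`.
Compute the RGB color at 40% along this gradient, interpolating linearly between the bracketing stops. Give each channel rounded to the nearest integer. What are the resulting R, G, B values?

(29, 48, 131)

40% lies between the 0% and 50% stops, so the local fraction is t = (40 − 0)/(50 − 0) = 40/50 ≈ 0.8.
R = 36 + 0.8 × (27 − 36) = 28.8 → 29
G = 203 + 0.8 × (9 − 203) = 47.8 → 48
B = 153 + 0.8 × (125 − 153) = 130.6 → 131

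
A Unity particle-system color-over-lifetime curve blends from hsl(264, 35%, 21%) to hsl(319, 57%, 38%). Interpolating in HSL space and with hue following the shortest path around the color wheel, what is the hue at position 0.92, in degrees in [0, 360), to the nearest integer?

315

Hue arc: Δh = 319 − 264 = 55° (|Δh| ≤ 180, already the shorter path).
H = 264 + 0.92 × (55) = 314.6 → 315°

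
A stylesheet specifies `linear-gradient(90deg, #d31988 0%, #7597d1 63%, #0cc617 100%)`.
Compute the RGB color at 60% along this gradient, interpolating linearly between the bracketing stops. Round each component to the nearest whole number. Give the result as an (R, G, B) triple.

60% lies between the 0% and 63% stops, so the local fraction is t = (60 − 0)/(63 − 0) = 60/63 ≈ 0.9524.
#d31988 → (211, 25, 136); #7597d1 → (117, 151, 209).
R = 211 + 0.9524 × (117 − 211) = 121.474 → 121
G = 25 + 0.9524 × (151 − 25) = 145.002 → 145
B = 136 + 0.9524 × (209 − 136) = 205.525 → 206

(121, 145, 206)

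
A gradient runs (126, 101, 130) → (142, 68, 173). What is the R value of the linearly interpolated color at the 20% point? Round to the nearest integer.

R = 126 + 0.2 × (142 − 126) = 129.2 → 129

129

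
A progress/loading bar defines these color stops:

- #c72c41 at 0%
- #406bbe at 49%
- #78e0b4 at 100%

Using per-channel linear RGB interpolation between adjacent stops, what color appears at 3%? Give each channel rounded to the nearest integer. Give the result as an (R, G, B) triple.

(191, 48, 73)

3% lies between the 0% and 49% stops, so the local fraction is t = (3 − 0)/(49 − 0) = 3/49 ≈ 0.0612.
#c72c41 → (199, 44, 65); #406bbe → (64, 107, 190).
R = 199 + 0.0612 × (64 − 199) = 190.738 → 191
G = 44 + 0.0612 × (107 − 44) = 47.856 → 48
B = 65 + 0.0612 × (190 − 65) = 72.65 → 73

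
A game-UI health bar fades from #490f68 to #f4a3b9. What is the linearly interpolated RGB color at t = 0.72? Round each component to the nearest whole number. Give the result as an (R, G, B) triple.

(196, 122, 162)

#490f68 → (73, 15, 104); #f4a3b9 → (244, 163, 185).
R = 73 + 0.72 × (244 − 73) = 73 + 0.72 × 171 = 196.12 → 196
G = 15 + 0.72 × (163 − 15) = 15 + 0.72 × 148 = 121.56 → 122
B = 104 + 0.72 × (185 − 104) = 104 + 0.72 × 81 = 162.32 → 162
So the blended color is (196, 122, 162), about #c47aa2.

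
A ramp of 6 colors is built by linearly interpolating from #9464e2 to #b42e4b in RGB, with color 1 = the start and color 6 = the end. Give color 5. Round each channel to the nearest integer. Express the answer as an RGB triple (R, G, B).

With 6 swatches and endpoints inclusive, swatch 5 sits at t = (5 − 1)/(6 − 1) = 4/5 ≈ 0.8.
#9464e2 → (148, 100, 226); #b42e4b → (180, 46, 75).
R = 148 + 0.8 × (180 − 148) = 173.6 → 174
G = 100 + 0.8 × (46 − 100) = 56.8 → 57
B = 226 + 0.8 × (75 − 226) = 105.2 → 105

(174, 57, 105)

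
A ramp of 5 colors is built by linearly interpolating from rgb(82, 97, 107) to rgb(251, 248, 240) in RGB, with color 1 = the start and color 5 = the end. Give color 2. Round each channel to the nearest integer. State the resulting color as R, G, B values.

With 5 swatches and endpoints inclusive, swatch 2 sits at t = (2 − 1)/(5 − 1) = 1/4 ≈ 0.25.
R = 82 + 0.25 × (251 − 82) = 124.25 → 124
G = 97 + 0.25 × (248 − 97) = 134.75 → 135
B = 107 + 0.25 × (240 − 107) = 140.25 → 140

(124, 135, 140)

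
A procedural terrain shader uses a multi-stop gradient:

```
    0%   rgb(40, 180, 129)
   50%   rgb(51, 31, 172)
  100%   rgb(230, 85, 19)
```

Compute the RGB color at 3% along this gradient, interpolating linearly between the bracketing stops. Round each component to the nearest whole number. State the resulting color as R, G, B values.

3% lies between the 0% and 50% stops, so the local fraction is t = (3 − 0)/(50 − 0) = 3/50 ≈ 0.06.
R = 40 + 0.06 × (51 − 40) = 40.66 → 41
G = 180 + 0.06 × (31 − 180) = 171.06 → 171
B = 129 + 0.06 × (172 − 129) = 131.58 → 132

(41, 171, 132)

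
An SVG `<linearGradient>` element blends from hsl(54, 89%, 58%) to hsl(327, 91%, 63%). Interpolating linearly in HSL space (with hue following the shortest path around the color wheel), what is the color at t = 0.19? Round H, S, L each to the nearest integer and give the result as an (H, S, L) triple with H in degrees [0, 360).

(37, 89, 59)

Hue: 327 − 54 = 273°, but |273| > 180 so the shorter arc goes the other way: Δh = 273 − 360 = -87°.
H = 54 + 0.19 × (-87) = 37.47 → 37°
S = 89 + 0.19 × (91 − 89) = 89.38 → 89%
L = 58 + 0.19 × (63 − 58) = 58.95 → 59%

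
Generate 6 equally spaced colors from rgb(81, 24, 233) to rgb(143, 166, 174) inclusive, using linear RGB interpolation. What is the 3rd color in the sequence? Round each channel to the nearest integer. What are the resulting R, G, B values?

(106, 81, 209)

With 6 swatches and endpoints inclusive, swatch 3 sits at t = (3 − 1)/(6 − 1) = 2/5 ≈ 0.4.
R = 81 + 0.4 × (143 − 81) = 105.8 → 106
G = 24 + 0.4 × (166 − 24) = 80.8 → 81
B = 233 + 0.4 × (174 − 233) = 209.4 → 209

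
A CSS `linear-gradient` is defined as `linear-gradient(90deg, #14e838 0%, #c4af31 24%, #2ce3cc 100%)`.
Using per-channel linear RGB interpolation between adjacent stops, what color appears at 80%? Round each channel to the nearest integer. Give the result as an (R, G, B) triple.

(84, 213, 163)

80% lies between the 24% and 100% stops, so the local fraction is t = (80 − 24)/(100 − 24) = 56/76 ≈ 0.7368.
#c4af31 → (196, 175, 49); #2ce3cc → (44, 227, 204).
R = 196 + 0.7368 × (44 − 196) = 84.006 → 84
G = 175 + 0.7368 × (227 − 175) = 213.314 → 213
B = 49 + 0.7368 × (204 − 49) = 163.204 → 163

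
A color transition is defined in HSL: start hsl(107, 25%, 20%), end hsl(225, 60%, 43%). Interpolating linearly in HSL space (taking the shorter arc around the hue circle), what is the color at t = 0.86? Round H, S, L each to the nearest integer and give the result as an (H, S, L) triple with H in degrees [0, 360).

(208, 55, 40)

Hue arc: Δh = 225 − 107 = 118° (|Δh| ≤ 180, already the shorter path).
H = 107 + 0.86 × (118) = 208.48 → 208°
S = 25 + 0.86 × (60 − 25) = 55.1 → 55%
L = 20 + 0.86 × (43 − 20) = 39.78 → 40%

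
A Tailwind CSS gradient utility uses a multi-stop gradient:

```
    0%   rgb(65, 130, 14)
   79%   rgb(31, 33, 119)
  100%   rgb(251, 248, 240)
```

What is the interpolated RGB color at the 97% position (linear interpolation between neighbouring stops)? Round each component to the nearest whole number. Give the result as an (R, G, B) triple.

97% lies between the 79% and 100% stops, so the local fraction is t = (97 − 79)/(100 − 79) = 18/21 ≈ 0.8571.
R = 31 + 0.8571 × (251 − 31) = 219.562 → 220
G = 33 + 0.8571 × (248 − 33) = 217.276 → 217
B = 119 + 0.8571 × (240 − 119) = 222.709 → 223

(220, 217, 223)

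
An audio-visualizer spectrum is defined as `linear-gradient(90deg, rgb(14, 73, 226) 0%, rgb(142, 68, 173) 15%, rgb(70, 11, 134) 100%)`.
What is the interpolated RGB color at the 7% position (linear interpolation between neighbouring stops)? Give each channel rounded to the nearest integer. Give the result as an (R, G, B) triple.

7% lies between the 0% and 15% stops, so the local fraction is t = (7 − 0)/(15 − 0) = 7/15 ≈ 0.4667.
R = 14 + 0.4667 × (142 − 14) = 73.738 → 74
G = 73 + 0.4667 × (68 − 73) = 70.666 → 71
B = 226 + 0.4667 × (173 − 226) = 201.265 → 201

(74, 71, 201)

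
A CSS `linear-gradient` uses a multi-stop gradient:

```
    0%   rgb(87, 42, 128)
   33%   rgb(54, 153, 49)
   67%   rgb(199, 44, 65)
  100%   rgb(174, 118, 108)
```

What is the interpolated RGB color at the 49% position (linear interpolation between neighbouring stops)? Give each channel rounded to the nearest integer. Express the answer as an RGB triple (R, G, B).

(122, 102, 57)

49% lies between the 33% and 67% stops, so the local fraction is t = (49 − 33)/(67 − 33) = 16/34 ≈ 0.4706.
R = 54 + 0.4706 × (199 − 54) = 122.237 → 122
G = 153 + 0.4706 × (44 − 153) = 101.705 → 102
B = 49 + 0.4706 × (65 − 49) = 56.53 → 57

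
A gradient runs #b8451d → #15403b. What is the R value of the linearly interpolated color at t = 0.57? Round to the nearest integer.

R₁ = 184 (from #b8451d), R₂ = 21 (from #15403b).
R = 184 + 0.57 × (21 − 184) = 91.09 → 91

91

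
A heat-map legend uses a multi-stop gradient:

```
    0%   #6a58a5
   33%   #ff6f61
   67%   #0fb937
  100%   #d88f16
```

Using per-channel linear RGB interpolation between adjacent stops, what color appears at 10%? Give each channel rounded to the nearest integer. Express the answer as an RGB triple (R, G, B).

(151, 95, 144)

10% lies between the 0% and 33% stops, so the local fraction is t = (10 − 0)/(33 − 0) = 10/33 ≈ 0.303.
#6a58a5 → (106, 88, 165); #ff6f61 → (255, 111, 97).
R = 106 + 0.303 × (255 − 106) = 151.147 → 151
G = 88 + 0.303 × (111 − 88) = 94.969 → 95
B = 165 + 0.303 × (97 − 165) = 144.396 → 144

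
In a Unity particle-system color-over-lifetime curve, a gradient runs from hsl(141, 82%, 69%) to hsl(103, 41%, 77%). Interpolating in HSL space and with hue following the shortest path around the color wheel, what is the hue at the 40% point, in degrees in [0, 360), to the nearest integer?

Hue arc: Δh = 103 − 141 = -38° (|Δh| ≤ 180, already the shorter path).
H = 141 + 0.4 × (-38) = 125.8 → 126°

126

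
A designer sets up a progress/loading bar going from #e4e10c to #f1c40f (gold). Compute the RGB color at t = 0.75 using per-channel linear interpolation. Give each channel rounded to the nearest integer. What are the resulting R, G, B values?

(238, 203, 14)

#e4e10c → (228, 225, 12); #f1c40f → (241, 196, 15).
R = 228 + 0.75 × (241 − 228) = 228 + 0.75 × 13 = 237.75 → 238
G = 225 + 0.75 × (196 − 225) = 225 + 0.75 × -29 = 203.25 → 203
B = 12 + 0.75 × (15 − 12) = 12 + 0.75 × 3 = 14.25 → 14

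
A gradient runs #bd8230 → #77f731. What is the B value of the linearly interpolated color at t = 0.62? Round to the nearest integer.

B₁ = 48 (from #bd8230), B₂ = 49 (from #77f731).
B = 48 + 0.62 × (49 − 48) = 48.62 → 49

49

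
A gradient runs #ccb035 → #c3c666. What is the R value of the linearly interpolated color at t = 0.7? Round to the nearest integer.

198

R₁ = 204 (from #ccb035), R₂ = 195 (from #c3c666).
R = 204 + 0.7 × (195 − 204) = 197.7 → 198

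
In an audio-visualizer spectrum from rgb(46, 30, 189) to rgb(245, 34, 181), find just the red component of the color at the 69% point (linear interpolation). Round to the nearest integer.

183

R = 46 + 0.69 × (245 − 46) = 183.31 → 183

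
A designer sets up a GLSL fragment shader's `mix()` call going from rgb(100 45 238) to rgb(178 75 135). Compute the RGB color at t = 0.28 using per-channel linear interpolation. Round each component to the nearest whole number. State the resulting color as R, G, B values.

(122, 53, 209)

R = 100 + 0.28 × (178 − 100) = 100 + 0.28 × 78 = 121.84 → 122
G = 45 + 0.28 × (75 − 45) = 45 + 0.28 × 30 = 53.4 → 53
B = 238 + 0.28 × (135 − 238) = 238 + 0.28 × -103 = 209.16 → 209
So the blended color is (122, 53, 209), about #7a35d1.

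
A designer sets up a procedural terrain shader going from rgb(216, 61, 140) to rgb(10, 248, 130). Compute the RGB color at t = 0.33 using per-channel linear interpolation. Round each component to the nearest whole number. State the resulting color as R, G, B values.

(148, 123, 137)

R = 216 + 0.33 × (10 − 216) = 216 + 0.33 × -206 = 148.02 → 148
G = 61 + 0.33 × (248 − 61) = 61 + 0.33 × 187 = 122.71 → 123
B = 140 + 0.33 × (130 − 140) = 140 + 0.33 × -10 = 136.7 → 137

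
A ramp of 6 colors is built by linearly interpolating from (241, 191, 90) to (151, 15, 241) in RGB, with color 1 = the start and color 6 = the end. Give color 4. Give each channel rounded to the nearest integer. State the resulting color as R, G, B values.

(187, 85, 181)

With 6 swatches and endpoints inclusive, swatch 4 sits at t = (4 − 1)/(6 − 1) = 3/5 ≈ 0.6.
R = 241 + 0.6 × (151 − 241) = 187 → 187
G = 191 + 0.6 × (15 − 191) = 85.4 → 85
B = 90 + 0.6 × (241 − 90) = 180.6 → 181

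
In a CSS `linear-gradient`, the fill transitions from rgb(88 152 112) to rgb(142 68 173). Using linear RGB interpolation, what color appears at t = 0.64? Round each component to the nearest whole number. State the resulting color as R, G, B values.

R = 88 + 0.64 × (142 − 88) = 88 + 0.64 × 54 = 122.56 → 123
G = 152 + 0.64 × (68 − 152) = 152 + 0.64 × -84 = 98.24 → 98
B = 112 + 0.64 × (173 − 112) = 112 + 0.64 × 61 = 151.04 → 151
So the blended color is (123, 98, 151), about #7b6297.

(123, 98, 151)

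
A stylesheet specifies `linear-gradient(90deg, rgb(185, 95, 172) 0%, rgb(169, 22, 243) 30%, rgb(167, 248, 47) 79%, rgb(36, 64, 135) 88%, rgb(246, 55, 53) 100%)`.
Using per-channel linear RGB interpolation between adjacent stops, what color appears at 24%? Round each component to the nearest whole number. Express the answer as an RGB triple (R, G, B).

24% lies between the 0% and 30% stops, so the local fraction is t = (24 − 0)/(30 − 0) = 24/30 ≈ 0.8.
R = 185 + 0.8 × (169 − 185) = 172.2 → 172
G = 95 + 0.8 × (22 − 95) = 36.6 → 37
B = 172 + 0.8 × (243 − 172) = 228.8 → 229

(172, 37, 229)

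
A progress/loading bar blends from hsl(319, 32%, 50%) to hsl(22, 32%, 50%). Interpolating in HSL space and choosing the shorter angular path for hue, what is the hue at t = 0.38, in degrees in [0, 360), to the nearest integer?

343

Hue: 22 − 319 = -297°, but |-297| > 180 so the shorter arc goes the other way: Δh = -297 + 360 = 63°.
H = 319 + 0.38 × (63) = 342.94 → 343°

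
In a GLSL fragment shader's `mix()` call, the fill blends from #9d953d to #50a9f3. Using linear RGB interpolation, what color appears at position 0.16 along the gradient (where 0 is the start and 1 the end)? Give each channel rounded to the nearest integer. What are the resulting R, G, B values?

(145, 152, 90)

#9d953d → (157, 149, 61); #50a9f3 → (80, 169, 243).
R = 157 + 0.16 × (80 − 157) = 157 + 0.16 × -77 = 144.68 → 145
G = 149 + 0.16 × (169 − 149) = 149 + 0.16 × 20 = 152.2 → 152
B = 61 + 0.16 × (243 − 61) = 61 + 0.16 × 182 = 90.12 → 90
So the blended color is (145, 152, 90), about #91985a.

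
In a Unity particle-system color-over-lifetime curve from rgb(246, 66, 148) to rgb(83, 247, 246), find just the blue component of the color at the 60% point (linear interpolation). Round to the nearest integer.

207

B = 148 + 0.6 × (246 − 148) = 206.8 → 207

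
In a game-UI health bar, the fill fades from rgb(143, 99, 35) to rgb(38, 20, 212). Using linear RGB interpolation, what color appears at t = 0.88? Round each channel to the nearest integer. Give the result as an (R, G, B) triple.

(51, 29, 191)

R = 143 + 0.88 × (38 − 143) = 143 + 0.88 × -105 = 50.6 → 51
G = 99 + 0.88 × (20 − 99) = 99 + 0.88 × -79 = 29.48 → 29
B = 35 + 0.88 × (212 − 35) = 35 + 0.88 × 177 = 190.76 → 191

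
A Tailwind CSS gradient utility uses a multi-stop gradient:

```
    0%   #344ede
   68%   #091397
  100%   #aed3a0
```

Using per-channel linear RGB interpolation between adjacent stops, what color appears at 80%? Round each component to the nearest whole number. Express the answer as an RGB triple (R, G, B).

80% lies between the 68% and 100% stops, so the local fraction is t = (80 − 68)/(100 − 68) = 12/32 ≈ 0.375.
#091397 → (9, 19, 151); #aed3a0 → (174, 211, 160).
R = 9 + 0.375 × (174 − 9) = 70.875 → 71
G = 19 + 0.375 × (211 − 19) = 91 → 91
B = 151 + 0.375 × (160 − 151) = 154.375 → 154

(71, 91, 154)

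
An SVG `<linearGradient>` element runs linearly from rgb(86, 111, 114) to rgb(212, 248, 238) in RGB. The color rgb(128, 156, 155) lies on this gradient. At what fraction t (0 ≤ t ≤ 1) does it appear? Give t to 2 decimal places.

Invert the lerp on the G channel (largest span, 137): t = (156 − 111) / (248 − 111) = 45/137 = 0.32847.
Check on R: (128 − 86)/(212 − 86) = 0.3333 ✓

0.33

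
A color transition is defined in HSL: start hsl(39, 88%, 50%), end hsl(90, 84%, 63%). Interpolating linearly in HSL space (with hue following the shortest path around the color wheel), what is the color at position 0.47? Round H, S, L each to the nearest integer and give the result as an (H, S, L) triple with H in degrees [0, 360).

Hue arc: Δh = 90 − 39 = 51° (|Δh| ≤ 180, already the shorter path).
H = 39 + 0.47 × (51) = 62.97 → 63°
S = 88 + 0.47 × (84 − 88) = 86.12 → 86%
L = 50 + 0.47 × (63 − 50) = 56.11 → 56%

(63, 86, 56)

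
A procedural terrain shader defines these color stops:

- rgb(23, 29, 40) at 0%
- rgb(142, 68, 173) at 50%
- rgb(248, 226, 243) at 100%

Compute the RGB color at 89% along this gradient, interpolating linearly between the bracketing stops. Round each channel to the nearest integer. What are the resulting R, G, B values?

89% lies between the 50% and 100% stops, so the local fraction is t = (89 − 50)/(100 − 50) = 39/50 ≈ 0.78.
R = 142 + 0.78 × (248 − 142) = 224.68 → 225
G = 68 + 0.78 × (226 − 68) = 191.24 → 191
B = 173 + 0.78 × (243 − 173) = 227.6 → 228

(225, 191, 228)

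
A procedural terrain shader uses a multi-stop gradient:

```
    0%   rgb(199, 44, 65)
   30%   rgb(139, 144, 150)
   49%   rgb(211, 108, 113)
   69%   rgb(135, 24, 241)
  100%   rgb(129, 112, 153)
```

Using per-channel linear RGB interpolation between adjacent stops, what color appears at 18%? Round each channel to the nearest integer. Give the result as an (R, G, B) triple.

(163, 104, 116)

18% lies between the 0% and 30% stops, so the local fraction is t = (18 − 0)/(30 − 0) = 18/30 ≈ 0.6.
R = 199 + 0.6 × (139 − 199) = 163 → 163
G = 44 + 0.6 × (144 − 44) = 104 → 104
B = 65 + 0.6 × (150 − 65) = 116 → 116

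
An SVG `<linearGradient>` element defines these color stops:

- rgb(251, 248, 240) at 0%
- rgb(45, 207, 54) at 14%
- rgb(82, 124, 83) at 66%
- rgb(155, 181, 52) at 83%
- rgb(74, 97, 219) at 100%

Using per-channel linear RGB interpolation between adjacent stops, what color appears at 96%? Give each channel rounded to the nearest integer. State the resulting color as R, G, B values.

(93, 117, 180)

96% lies between the 83% and 100% stops, so the local fraction is t = (96 − 83)/(100 − 83) = 13/17 ≈ 0.7647.
R = 155 + 0.7647 × (74 − 155) = 93.059 → 93
G = 181 + 0.7647 × (97 − 181) = 116.765 → 117
B = 52 + 0.7647 × (219 − 52) = 179.705 → 180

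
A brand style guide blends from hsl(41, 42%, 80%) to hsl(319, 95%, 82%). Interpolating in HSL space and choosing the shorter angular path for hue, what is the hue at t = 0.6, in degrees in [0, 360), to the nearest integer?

352

Hue: 319 − 41 = 278°, but |278| > 180 so the shorter arc goes the other way: Δh = 278 − 360 = -82°.
H = 41 + 0.6 × (-82) = -8.2 → -8 → -8 mod 360 = 352°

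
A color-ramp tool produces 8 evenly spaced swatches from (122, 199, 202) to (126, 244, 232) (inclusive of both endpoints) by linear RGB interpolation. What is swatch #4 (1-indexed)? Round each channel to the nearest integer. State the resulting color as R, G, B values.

(124, 218, 215)

With 8 swatches and endpoints inclusive, swatch 4 sits at t = (4 − 1)/(8 − 1) = 3/7 ≈ 0.4286.
R = 122 + 0.4286 × (126 − 122) = 123.714 → 124
G = 199 + 0.4286 × (244 − 199) = 218.287 → 218
B = 202 + 0.4286 × (232 − 202) = 214.858 → 215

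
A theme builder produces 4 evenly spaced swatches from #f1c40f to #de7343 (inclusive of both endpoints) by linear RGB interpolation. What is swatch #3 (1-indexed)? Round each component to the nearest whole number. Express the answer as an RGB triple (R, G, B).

(228, 142, 50)

With 4 swatches and endpoints inclusive, swatch 3 sits at t = (3 − 1)/(4 − 1) = 2/3 ≈ 0.6667.
#f1c40f → (241, 196, 15); #de7343 → (222, 115, 67).
R = 241 + 0.6667 × (222 − 241) = 228.333 → 228
G = 196 + 0.6667 × (115 − 196) = 141.997 → 142
B = 15 + 0.6667 × (67 − 15) = 49.668 → 50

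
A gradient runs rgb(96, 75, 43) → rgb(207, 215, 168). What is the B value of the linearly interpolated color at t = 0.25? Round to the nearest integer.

B = 43 + 0.25 × (168 − 43) = 74.25 → 74

74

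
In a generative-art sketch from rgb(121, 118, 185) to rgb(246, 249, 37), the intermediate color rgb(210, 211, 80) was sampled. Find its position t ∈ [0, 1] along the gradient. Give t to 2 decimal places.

0.71

Invert the lerp on the B channel (largest span, 148): t = (80 − 185) / (37 − 185) = -105/-148 = 0.70946.
Check on R: (210 − 121)/(246 − 121) = 0.712 ✓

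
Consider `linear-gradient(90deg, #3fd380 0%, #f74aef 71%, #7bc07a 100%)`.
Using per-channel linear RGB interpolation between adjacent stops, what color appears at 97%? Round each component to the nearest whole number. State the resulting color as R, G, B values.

(136, 180, 134)

97% lies between the 71% and 100% stops, so the local fraction is t = (97 − 71)/(100 − 71) = 26/29 ≈ 0.8966.
#f74aef → (247, 74, 239); #7bc07a → (123, 192, 122).
R = 247 + 0.8966 × (123 − 247) = 135.822 → 136
G = 74 + 0.8966 × (192 − 74) = 179.799 → 180
B = 239 + 0.8966 × (122 − 239) = 134.098 → 134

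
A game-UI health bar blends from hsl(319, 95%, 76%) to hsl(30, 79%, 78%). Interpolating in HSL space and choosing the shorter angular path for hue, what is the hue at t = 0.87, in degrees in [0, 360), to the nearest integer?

Hue: 30 − 319 = -289°, but |-289| > 180 so the shorter arc goes the other way: Δh = -289 + 360 = 71°.
H = 319 + 0.87 × (71) = 380.77 → 381 → 381 mod 360 = 21°

21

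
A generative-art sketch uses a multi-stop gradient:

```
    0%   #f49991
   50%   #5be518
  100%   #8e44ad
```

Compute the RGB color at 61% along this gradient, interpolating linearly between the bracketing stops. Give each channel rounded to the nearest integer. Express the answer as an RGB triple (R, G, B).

(102, 194, 57)

61% lies between the 50% and 100% stops, so the local fraction is t = (61 − 50)/(100 − 50) = 11/50 ≈ 0.22.
#5be518 → (91, 229, 24); #8e44ad → (142, 68, 173).
R = 91 + 0.22 × (142 − 91) = 102.22 → 102
G = 229 + 0.22 × (68 − 229) = 193.58 → 194
B = 24 + 0.22 × (173 − 24) = 56.78 → 57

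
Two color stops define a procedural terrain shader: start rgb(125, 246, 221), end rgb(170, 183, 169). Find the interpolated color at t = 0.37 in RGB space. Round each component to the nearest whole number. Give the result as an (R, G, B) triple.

(142, 223, 202)

R = 125 + 0.37 × (170 − 125) = 125 + 0.37 × 45 = 141.65 → 142
G = 246 + 0.37 × (183 − 246) = 246 + 0.37 × -63 = 222.69 → 223
B = 221 + 0.37 × (169 − 221) = 221 + 0.37 × -52 = 201.76 → 202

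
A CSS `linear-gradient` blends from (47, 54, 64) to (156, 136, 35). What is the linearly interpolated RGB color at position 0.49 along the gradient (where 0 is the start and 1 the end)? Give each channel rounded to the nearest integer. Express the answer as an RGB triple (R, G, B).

(100, 94, 50)

R = 47 + 0.49 × (156 − 47) = 47 + 0.49 × 109 = 100.41 → 100
G = 54 + 0.49 × (136 − 54) = 54 + 0.49 × 82 = 94.18 → 94
B = 64 + 0.49 × (35 − 64) = 64 + 0.49 × -29 = 49.79 → 50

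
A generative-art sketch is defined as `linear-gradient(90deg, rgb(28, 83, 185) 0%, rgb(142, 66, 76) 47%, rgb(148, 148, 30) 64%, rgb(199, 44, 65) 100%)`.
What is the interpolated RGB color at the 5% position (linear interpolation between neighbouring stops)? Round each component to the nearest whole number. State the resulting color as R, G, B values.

5% lies between the 0% and 47% stops, so the local fraction is t = (5 − 0)/(47 − 0) = 5/47 ≈ 0.1064.
R = 28 + 0.1064 × (142 − 28) = 40.13 → 40
G = 83 + 0.1064 × (66 − 83) = 81.191 → 81
B = 185 + 0.1064 × (76 − 185) = 173.402 → 173

(40, 81, 173)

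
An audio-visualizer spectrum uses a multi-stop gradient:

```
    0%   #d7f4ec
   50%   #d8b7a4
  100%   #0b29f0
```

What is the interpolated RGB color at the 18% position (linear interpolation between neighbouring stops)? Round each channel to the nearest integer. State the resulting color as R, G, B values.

18% lies between the 0% and 50% stops, so the local fraction is t = (18 − 0)/(50 − 0) = 18/50 ≈ 0.36.
#d7f4ec → (215, 244, 236); #d8b7a4 → (216, 183, 164).
R = 215 + 0.36 × (216 − 215) = 215.36 → 215
G = 244 + 0.36 × (183 − 244) = 222.04 → 222
B = 236 + 0.36 × (164 − 236) = 210.08 → 210

(215, 222, 210)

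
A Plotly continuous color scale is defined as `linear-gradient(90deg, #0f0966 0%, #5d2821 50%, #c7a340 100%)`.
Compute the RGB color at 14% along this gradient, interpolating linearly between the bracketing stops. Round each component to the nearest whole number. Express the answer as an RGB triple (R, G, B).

(37, 18, 83)

14% lies between the 0% and 50% stops, so the local fraction is t = (14 − 0)/(50 − 0) = 14/50 ≈ 0.28.
#0f0966 → (15, 9, 102); #5d2821 → (93, 40, 33).
R = 15 + 0.28 × (93 − 15) = 36.84 → 37
G = 9 + 0.28 × (40 − 9) = 17.68 → 18
B = 102 + 0.28 × (33 − 102) = 82.68 → 83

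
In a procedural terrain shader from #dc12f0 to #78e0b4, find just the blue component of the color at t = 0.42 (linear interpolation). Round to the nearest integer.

B₁ = 240 (from #dc12f0), B₂ = 180 (from #78e0b4).
B = 240 + 0.42 × (180 − 240) = 214.8 → 215

215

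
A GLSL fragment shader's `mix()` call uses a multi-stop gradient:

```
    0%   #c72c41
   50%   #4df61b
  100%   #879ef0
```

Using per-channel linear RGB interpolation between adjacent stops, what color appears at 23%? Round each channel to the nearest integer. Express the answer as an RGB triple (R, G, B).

(143, 137, 48)

23% lies between the 0% and 50% stops, so the local fraction is t = (23 − 0)/(50 − 0) = 23/50 ≈ 0.46.
#c72c41 → (199, 44, 65); #4df61b → (77, 246, 27).
R = 199 + 0.46 × (77 − 199) = 142.88 → 143
G = 44 + 0.46 × (246 − 44) = 136.92 → 137
B = 65 + 0.46 × (27 − 65) = 47.52 → 48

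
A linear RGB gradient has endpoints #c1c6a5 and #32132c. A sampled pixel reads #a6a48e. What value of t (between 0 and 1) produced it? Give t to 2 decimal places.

0.19

Invert the lerp on the G channel (largest span, 179): t = (164 − 198) / (19 − 198) = -34/-179 = 0.18994.
Check on R: (166 − 193)/(50 − 193) = 0.1888 ✓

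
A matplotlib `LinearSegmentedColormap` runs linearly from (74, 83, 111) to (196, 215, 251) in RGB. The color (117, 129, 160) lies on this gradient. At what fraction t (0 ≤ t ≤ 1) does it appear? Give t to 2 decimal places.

Invert the lerp on the B channel (largest span, 140): t = (160 − 111) / (251 − 111) = 49/140 = 0.35.
Check on R: (117 − 74)/(196 − 74) = 0.3525 ✓

0.35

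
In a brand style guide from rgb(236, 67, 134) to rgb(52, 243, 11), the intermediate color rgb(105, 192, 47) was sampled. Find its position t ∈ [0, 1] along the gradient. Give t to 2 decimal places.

0.71

Invert the lerp on the R channel (largest span, 184): t = (105 − 236) / (52 − 236) = -131/-184 = 0.71196.
Check on G: (192 − 67)/(243 − 67) = 0.7102 ✓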